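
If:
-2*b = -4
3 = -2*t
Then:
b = 2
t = -3/2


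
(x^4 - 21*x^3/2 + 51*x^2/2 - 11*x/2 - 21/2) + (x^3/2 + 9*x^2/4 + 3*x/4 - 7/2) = x^4 - 10*x^3 + 111*x^2/4 - 19*x/4 - 14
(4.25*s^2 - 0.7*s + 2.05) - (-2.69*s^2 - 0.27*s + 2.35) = 6.94*s^2 - 0.43*s - 0.3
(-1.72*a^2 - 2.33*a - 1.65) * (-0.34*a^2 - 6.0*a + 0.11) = 0.5848*a^4 + 11.1122*a^3 + 14.3518*a^2 + 9.6437*a - 0.1815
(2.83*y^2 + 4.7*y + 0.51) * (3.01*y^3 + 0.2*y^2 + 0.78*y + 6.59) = 8.5183*y^5 + 14.713*y^4 + 4.6825*y^3 + 22.4177*y^2 + 31.3708*y + 3.3609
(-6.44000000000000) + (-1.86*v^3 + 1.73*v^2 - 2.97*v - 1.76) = -1.86*v^3 + 1.73*v^2 - 2.97*v - 8.2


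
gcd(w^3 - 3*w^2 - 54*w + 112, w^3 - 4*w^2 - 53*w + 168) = w^2 - w - 56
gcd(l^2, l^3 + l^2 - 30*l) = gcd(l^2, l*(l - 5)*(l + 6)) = l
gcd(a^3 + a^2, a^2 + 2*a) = a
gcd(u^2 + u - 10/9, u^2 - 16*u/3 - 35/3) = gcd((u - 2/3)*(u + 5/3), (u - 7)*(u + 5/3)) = u + 5/3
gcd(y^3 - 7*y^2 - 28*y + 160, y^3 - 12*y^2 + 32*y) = y^2 - 12*y + 32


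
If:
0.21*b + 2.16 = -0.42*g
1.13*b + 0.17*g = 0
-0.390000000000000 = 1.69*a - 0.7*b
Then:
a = 0.12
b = 0.84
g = -5.56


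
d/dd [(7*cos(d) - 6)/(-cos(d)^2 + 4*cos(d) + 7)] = (-7*cos(d)^2 + 12*cos(d) - 73)*sin(d)/(sin(d)^2 + 4*cos(d) + 6)^2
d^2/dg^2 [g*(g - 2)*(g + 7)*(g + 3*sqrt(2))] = 12*g^2 + 18*sqrt(2)*g + 30*g - 28 + 30*sqrt(2)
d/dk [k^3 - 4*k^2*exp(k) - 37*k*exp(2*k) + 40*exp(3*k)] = -4*k^2*exp(k) + 3*k^2 - 74*k*exp(2*k) - 8*k*exp(k) + 120*exp(3*k) - 37*exp(2*k)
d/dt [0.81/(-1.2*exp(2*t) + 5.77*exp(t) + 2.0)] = (1.944*exp(t) - 4.6737)*exp(t)/(-1.2*exp(2*t) + 5.77*exp(t) + 2.0)^2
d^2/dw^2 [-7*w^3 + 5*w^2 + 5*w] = 10 - 42*w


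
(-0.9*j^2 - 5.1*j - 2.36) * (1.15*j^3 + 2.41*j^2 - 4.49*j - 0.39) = -1.035*j^5 - 8.034*j^4 - 10.964*j^3 + 17.5624*j^2 + 12.5854*j + 0.9204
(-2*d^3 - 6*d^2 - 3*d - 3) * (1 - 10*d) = 20*d^4 + 58*d^3 + 24*d^2 + 27*d - 3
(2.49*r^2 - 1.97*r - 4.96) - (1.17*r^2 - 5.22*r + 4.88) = 1.32*r^2 + 3.25*r - 9.84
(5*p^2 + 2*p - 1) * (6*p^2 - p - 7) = 30*p^4 + 7*p^3 - 43*p^2 - 13*p + 7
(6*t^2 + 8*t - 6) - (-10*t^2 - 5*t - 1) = 16*t^2 + 13*t - 5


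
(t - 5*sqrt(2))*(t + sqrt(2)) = t^2 - 4*sqrt(2)*t - 10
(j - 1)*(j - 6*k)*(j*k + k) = j^3*k - 6*j^2*k^2 - j*k + 6*k^2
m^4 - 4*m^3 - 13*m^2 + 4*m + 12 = (m - 6)*(m - 1)*(m + 1)*(m + 2)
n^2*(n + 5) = n^3 + 5*n^2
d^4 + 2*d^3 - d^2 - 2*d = d*(d - 1)*(d + 1)*(d + 2)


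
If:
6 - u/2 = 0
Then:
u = 12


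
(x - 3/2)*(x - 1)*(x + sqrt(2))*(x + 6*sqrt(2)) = x^4 - 5*x^3/2 + 7*sqrt(2)*x^3 - 35*sqrt(2)*x^2/2 + 27*x^2/2 - 30*x + 21*sqrt(2)*x/2 + 18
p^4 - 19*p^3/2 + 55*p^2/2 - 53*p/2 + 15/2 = (p - 5)*(p - 3)*(p - 1)*(p - 1/2)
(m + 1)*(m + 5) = m^2 + 6*m + 5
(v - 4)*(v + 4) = v^2 - 16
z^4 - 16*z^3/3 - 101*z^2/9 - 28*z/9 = z*(z - 7)*(z + 1/3)*(z + 4/3)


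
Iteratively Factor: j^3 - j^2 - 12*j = (j - 4)*(j^2 + 3*j) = j*(j - 4)*(j + 3)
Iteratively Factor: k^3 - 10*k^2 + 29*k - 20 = (k - 4)*(k^2 - 6*k + 5) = (k - 5)*(k - 4)*(k - 1)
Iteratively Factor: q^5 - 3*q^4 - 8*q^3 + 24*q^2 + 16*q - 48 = (q - 2)*(q^4 - q^3 - 10*q^2 + 4*q + 24) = (q - 2)^2*(q^3 + q^2 - 8*q - 12) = (q - 3)*(q - 2)^2*(q^2 + 4*q + 4) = (q - 3)*(q - 2)^2*(q + 2)*(q + 2)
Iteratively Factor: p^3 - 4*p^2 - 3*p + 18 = (p - 3)*(p^2 - p - 6) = (p - 3)*(p + 2)*(p - 3)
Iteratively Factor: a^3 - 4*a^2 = (a - 4)*(a^2) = a*(a - 4)*(a)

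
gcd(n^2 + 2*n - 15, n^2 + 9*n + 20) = n + 5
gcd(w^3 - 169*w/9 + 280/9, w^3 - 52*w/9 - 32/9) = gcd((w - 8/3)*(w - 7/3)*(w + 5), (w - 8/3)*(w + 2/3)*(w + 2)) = w - 8/3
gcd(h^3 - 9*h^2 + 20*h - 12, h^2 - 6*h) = h - 6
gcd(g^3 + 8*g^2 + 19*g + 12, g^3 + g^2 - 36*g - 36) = g + 1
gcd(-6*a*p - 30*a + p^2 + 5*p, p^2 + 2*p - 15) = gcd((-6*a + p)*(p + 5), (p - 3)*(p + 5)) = p + 5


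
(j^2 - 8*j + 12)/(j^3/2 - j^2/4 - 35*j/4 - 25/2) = 4*(-j^2 + 8*j - 12)/(-2*j^3 + j^2 + 35*j + 50)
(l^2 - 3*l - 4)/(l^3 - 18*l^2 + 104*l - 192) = (l + 1)/(l^2 - 14*l + 48)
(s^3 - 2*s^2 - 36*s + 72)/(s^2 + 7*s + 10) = (s^3 - 2*s^2 - 36*s + 72)/(s^2 + 7*s + 10)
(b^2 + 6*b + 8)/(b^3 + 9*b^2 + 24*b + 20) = (b + 4)/(b^2 + 7*b + 10)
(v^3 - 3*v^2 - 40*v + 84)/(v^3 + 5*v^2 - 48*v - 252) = (v - 2)/(v + 6)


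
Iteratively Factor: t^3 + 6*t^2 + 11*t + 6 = (t + 3)*(t^2 + 3*t + 2) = (t + 1)*(t + 3)*(t + 2)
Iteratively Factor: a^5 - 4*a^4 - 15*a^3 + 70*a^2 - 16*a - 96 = (a - 3)*(a^4 - a^3 - 18*a^2 + 16*a + 32) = (a - 3)*(a + 1)*(a^3 - 2*a^2 - 16*a + 32) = (a - 3)*(a - 2)*(a + 1)*(a^2 - 16) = (a - 3)*(a - 2)*(a + 1)*(a + 4)*(a - 4)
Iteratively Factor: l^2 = (l)*(l)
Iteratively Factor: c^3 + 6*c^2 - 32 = (c + 4)*(c^2 + 2*c - 8) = (c + 4)^2*(c - 2)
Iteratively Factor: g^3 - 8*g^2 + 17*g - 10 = (g - 5)*(g^2 - 3*g + 2) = (g - 5)*(g - 1)*(g - 2)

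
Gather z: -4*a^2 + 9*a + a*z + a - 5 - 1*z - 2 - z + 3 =-4*a^2 + 10*a + z*(a - 2) - 4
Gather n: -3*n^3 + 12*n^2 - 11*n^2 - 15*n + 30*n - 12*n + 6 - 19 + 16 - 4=-3*n^3 + n^2 + 3*n - 1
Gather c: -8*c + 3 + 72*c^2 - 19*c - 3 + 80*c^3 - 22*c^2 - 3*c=80*c^3 + 50*c^2 - 30*c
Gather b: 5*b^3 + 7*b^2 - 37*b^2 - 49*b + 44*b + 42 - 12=5*b^3 - 30*b^2 - 5*b + 30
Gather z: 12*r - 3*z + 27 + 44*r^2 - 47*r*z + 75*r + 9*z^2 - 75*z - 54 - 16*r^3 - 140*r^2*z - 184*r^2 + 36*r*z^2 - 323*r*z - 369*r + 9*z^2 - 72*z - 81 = -16*r^3 - 140*r^2 - 282*r + z^2*(36*r + 18) + z*(-140*r^2 - 370*r - 150) - 108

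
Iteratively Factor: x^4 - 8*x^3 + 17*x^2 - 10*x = (x)*(x^3 - 8*x^2 + 17*x - 10) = x*(x - 5)*(x^2 - 3*x + 2) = x*(x - 5)*(x - 2)*(x - 1)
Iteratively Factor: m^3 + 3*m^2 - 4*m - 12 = (m - 2)*(m^2 + 5*m + 6) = (m - 2)*(m + 2)*(m + 3)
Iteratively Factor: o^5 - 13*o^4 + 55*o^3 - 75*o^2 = (o)*(o^4 - 13*o^3 + 55*o^2 - 75*o) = o^2*(o^3 - 13*o^2 + 55*o - 75) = o^2*(o - 5)*(o^2 - 8*o + 15) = o^2*(o - 5)^2*(o - 3)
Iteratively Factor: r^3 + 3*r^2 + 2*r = (r + 1)*(r^2 + 2*r) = (r + 1)*(r + 2)*(r)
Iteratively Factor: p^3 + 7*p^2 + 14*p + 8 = (p + 4)*(p^2 + 3*p + 2) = (p + 1)*(p + 4)*(p + 2)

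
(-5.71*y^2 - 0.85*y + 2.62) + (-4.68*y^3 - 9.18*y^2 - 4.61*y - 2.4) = -4.68*y^3 - 14.89*y^2 - 5.46*y + 0.22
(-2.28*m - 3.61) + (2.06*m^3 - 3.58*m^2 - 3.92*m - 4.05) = 2.06*m^3 - 3.58*m^2 - 6.2*m - 7.66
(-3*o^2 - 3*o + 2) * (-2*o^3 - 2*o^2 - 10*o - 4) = 6*o^5 + 12*o^4 + 32*o^3 + 38*o^2 - 8*o - 8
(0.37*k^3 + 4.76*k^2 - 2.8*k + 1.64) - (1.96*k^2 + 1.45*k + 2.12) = 0.37*k^3 + 2.8*k^2 - 4.25*k - 0.48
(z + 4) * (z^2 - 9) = z^3 + 4*z^2 - 9*z - 36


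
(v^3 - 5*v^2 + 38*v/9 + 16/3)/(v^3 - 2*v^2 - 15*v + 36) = (v^2 - 2*v - 16/9)/(v^2 + v - 12)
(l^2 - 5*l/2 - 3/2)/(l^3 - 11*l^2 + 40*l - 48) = (l + 1/2)/(l^2 - 8*l + 16)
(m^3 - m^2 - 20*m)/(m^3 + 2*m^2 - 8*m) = (m - 5)/(m - 2)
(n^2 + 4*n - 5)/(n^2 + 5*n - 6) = (n + 5)/(n + 6)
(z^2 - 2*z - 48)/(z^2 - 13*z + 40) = (z + 6)/(z - 5)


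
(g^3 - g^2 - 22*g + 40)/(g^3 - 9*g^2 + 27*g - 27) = (g^3 - g^2 - 22*g + 40)/(g^3 - 9*g^2 + 27*g - 27)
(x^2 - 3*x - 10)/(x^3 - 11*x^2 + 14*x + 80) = 1/(x - 8)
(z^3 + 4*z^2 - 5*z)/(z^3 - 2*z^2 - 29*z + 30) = z/(z - 6)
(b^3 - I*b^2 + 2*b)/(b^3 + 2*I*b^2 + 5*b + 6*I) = b/(b + 3*I)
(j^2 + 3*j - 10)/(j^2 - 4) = (j + 5)/(j + 2)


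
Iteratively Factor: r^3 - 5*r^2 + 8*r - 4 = (r - 2)*(r^2 - 3*r + 2) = (r - 2)*(r - 1)*(r - 2)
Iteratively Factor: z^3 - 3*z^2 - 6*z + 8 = (z - 4)*(z^2 + z - 2) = (z - 4)*(z + 2)*(z - 1)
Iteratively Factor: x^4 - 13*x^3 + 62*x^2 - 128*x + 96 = (x - 3)*(x^3 - 10*x^2 + 32*x - 32) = (x - 3)*(x - 2)*(x^2 - 8*x + 16) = (x - 4)*(x - 3)*(x - 2)*(x - 4)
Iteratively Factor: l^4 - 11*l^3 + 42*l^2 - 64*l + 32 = (l - 1)*(l^3 - 10*l^2 + 32*l - 32) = (l - 4)*(l - 1)*(l^2 - 6*l + 8) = (l - 4)^2*(l - 1)*(l - 2)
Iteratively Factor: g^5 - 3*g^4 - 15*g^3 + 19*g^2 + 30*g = (g - 2)*(g^4 - g^3 - 17*g^2 - 15*g) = g*(g - 2)*(g^3 - g^2 - 17*g - 15) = g*(g - 2)*(g + 1)*(g^2 - 2*g - 15) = g*(g - 5)*(g - 2)*(g + 1)*(g + 3)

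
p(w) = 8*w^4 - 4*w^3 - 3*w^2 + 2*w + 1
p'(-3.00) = -952.00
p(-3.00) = 724.00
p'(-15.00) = -110608.00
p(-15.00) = 417796.00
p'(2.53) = 428.23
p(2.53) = 249.85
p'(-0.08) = 2.39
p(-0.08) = 0.82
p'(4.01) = 1848.38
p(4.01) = 1771.41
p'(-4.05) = -2296.29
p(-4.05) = 2361.75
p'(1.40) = 57.89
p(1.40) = 17.68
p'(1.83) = 146.94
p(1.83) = 59.82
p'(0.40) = -0.27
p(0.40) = 1.27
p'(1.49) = 72.27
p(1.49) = 23.52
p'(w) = 32*w^3 - 12*w^2 - 6*w + 2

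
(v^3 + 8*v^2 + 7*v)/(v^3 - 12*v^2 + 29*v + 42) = v*(v + 7)/(v^2 - 13*v + 42)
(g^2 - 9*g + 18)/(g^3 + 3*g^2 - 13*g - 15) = (g - 6)/(g^2 + 6*g + 5)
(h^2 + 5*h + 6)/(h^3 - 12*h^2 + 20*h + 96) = (h + 3)/(h^2 - 14*h + 48)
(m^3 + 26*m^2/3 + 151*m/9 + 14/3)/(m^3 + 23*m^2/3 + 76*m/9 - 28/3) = (3*m + 1)/(3*m - 2)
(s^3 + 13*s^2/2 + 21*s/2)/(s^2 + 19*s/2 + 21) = s*(s + 3)/(s + 6)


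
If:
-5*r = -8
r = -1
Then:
No Solution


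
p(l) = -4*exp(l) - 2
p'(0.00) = -4.00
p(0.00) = -6.00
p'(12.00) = -651019.17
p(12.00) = -651021.17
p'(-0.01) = -3.96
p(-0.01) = -5.96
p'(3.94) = -205.67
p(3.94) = -207.67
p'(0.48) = -6.46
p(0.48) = -8.46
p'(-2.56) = -0.31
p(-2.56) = -2.31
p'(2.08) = -32.02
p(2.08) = -34.02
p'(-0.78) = -1.83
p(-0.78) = -3.83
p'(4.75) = -462.34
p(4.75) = -464.34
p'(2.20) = -36.10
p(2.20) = -38.10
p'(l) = -4*exp(l)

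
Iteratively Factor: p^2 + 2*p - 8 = (p - 2)*(p + 4)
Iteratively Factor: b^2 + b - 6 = (b - 2)*(b + 3)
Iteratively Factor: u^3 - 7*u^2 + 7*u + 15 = (u - 5)*(u^2 - 2*u - 3) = (u - 5)*(u + 1)*(u - 3)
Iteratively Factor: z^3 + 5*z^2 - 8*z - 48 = (z - 3)*(z^2 + 8*z + 16) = (z - 3)*(z + 4)*(z + 4)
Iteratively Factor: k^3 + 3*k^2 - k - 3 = (k + 3)*(k^2 - 1) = (k + 1)*(k + 3)*(k - 1)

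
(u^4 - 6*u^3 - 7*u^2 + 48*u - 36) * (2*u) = 2*u^5 - 12*u^4 - 14*u^3 + 96*u^2 - 72*u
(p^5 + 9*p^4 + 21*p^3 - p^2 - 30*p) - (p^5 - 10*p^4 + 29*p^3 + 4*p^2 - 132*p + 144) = 19*p^4 - 8*p^3 - 5*p^2 + 102*p - 144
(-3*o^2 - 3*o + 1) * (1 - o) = 3*o^3 - 4*o + 1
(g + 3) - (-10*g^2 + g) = 10*g^2 + 3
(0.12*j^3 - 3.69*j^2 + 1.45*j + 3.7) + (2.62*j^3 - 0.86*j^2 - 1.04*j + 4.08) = 2.74*j^3 - 4.55*j^2 + 0.41*j + 7.78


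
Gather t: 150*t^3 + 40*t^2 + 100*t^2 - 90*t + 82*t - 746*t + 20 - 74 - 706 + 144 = 150*t^3 + 140*t^2 - 754*t - 616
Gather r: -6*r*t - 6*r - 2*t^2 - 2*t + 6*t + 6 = r*(-6*t - 6) - 2*t^2 + 4*t + 6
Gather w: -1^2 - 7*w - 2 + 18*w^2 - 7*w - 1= 18*w^2 - 14*w - 4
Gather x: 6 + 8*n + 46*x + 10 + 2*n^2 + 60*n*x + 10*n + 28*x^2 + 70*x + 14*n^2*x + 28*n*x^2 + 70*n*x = 2*n^2 + 18*n + x^2*(28*n + 28) + x*(14*n^2 + 130*n + 116) + 16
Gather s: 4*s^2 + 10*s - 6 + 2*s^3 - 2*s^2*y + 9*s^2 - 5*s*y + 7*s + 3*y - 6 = 2*s^3 + s^2*(13 - 2*y) + s*(17 - 5*y) + 3*y - 12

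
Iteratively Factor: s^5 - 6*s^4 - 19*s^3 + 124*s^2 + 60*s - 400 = (s + 4)*(s^4 - 10*s^3 + 21*s^2 + 40*s - 100) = (s - 2)*(s + 4)*(s^3 - 8*s^2 + 5*s + 50) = (s - 5)*(s - 2)*(s + 4)*(s^2 - 3*s - 10) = (s - 5)^2*(s - 2)*(s + 4)*(s + 2)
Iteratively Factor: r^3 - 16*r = (r + 4)*(r^2 - 4*r) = r*(r + 4)*(r - 4)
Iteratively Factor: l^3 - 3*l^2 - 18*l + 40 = (l - 2)*(l^2 - l - 20) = (l - 5)*(l - 2)*(l + 4)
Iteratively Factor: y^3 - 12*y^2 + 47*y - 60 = (y - 5)*(y^2 - 7*y + 12) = (y - 5)*(y - 3)*(y - 4)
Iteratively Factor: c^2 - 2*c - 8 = (c - 4)*(c + 2)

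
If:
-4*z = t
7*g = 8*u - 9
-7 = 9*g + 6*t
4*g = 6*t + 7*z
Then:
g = -119/249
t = -112/249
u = 176/249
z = 28/249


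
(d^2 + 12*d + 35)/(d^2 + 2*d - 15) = (d + 7)/(d - 3)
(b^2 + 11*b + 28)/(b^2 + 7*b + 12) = (b + 7)/(b + 3)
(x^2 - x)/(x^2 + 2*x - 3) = x/(x + 3)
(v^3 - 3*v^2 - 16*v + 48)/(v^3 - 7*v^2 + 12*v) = (v + 4)/v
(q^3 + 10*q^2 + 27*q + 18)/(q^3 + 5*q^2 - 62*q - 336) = (q^2 + 4*q + 3)/(q^2 - q - 56)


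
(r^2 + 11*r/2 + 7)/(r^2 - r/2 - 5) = (2*r + 7)/(2*r - 5)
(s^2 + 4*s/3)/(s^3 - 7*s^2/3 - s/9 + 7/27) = 9*s*(3*s + 4)/(27*s^3 - 63*s^2 - 3*s + 7)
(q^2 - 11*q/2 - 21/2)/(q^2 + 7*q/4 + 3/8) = 4*(q - 7)/(4*q + 1)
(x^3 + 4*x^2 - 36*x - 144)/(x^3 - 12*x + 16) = (x^2 - 36)/(x^2 - 4*x + 4)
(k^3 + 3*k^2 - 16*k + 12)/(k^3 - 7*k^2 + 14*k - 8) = (k + 6)/(k - 4)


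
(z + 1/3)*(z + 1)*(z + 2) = z^3 + 10*z^2/3 + 3*z + 2/3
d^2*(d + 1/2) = d^3 + d^2/2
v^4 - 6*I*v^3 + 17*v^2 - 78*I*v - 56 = (v - 7*I)*(v - 2*I)*(v - I)*(v + 4*I)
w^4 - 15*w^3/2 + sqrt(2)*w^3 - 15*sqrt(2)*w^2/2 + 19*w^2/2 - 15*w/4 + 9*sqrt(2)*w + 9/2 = (w - 6)*(w - 3/2)*(w + sqrt(2)/2)^2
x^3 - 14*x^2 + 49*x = x*(x - 7)^2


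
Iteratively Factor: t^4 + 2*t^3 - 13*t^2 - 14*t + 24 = (t - 3)*(t^3 + 5*t^2 + 2*t - 8) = (t - 3)*(t + 4)*(t^2 + t - 2) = (t - 3)*(t + 2)*(t + 4)*(t - 1)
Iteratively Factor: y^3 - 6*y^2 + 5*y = (y - 5)*(y^2 - y) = y*(y - 5)*(y - 1)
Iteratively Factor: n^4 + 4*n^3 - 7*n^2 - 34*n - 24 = (n + 2)*(n^3 + 2*n^2 - 11*n - 12) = (n + 2)*(n + 4)*(n^2 - 2*n - 3) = (n - 3)*(n + 2)*(n + 4)*(n + 1)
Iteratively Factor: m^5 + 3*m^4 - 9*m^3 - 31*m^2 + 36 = (m - 3)*(m^4 + 6*m^3 + 9*m^2 - 4*m - 12) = (m - 3)*(m + 3)*(m^3 + 3*m^2 - 4) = (m - 3)*(m - 1)*(m + 3)*(m^2 + 4*m + 4) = (m - 3)*(m - 1)*(m + 2)*(m + 3)*(m + 2)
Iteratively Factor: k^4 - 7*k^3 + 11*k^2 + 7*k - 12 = (k - 4)*(k^3 - 3*k^2 - k + 3) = (k - 4)*(k - 1)*(k^2 - 2*k - 3) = (k - 4)*(k - 1)*(k + 1)*(k - 3)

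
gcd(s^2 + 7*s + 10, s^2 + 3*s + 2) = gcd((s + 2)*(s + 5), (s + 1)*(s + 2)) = s + 2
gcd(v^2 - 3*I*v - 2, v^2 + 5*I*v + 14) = v - 2*I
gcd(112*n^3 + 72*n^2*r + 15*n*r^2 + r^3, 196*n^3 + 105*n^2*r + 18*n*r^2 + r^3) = 28*n^2 + 11*n*r + r^2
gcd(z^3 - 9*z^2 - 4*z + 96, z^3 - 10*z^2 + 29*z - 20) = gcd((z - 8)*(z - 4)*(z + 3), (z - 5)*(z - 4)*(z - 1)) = z - 4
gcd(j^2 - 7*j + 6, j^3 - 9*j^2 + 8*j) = j - 1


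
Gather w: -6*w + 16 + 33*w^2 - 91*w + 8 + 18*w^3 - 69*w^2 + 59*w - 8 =18*w^3 - 36*w^2 - 38*w + 16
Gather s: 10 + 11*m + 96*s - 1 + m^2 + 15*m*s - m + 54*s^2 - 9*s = m^2 + 10*m + 54*s^2 + s*(15*m + 87) + 9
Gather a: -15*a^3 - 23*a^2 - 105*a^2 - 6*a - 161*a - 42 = -15*a^3 - 128*a^2 - 167*a - 42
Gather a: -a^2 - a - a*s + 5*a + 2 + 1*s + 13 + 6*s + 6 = -a^2 + a*(4 - s) + 7*s + 21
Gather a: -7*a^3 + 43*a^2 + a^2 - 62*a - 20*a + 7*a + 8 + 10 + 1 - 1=-7*a^3 + 44*a^2 - 75*a + 18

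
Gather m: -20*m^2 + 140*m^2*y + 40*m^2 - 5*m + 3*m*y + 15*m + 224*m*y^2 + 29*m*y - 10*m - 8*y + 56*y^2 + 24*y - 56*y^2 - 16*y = m^2*(140*y + 20) + m*(224*y^2 + 32*y)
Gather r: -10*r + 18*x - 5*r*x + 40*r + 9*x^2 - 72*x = r*(30 - 5*x) + 9*x^2 - 54*x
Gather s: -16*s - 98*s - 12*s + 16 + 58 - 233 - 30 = -126*s - 189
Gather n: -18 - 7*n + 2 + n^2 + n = n^2 - 6*n - 16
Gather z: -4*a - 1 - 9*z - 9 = -4*a - 9*z - 10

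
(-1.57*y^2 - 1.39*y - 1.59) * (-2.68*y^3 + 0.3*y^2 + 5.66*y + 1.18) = 4.2076*y^5 + 3.2542*y^4 - 5.042*y^3 - 10.197*y^2 - 10.6396*y - 1.8762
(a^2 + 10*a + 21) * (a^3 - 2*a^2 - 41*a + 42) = a^5 + 8*a^4 - 40*a^3 - 410*a^2 - 441*a + 882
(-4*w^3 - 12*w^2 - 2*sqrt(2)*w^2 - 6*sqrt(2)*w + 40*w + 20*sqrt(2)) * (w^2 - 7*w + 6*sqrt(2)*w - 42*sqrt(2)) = -4*w^5 - 26*sqrt(2)*w^4 + 16*w^4 + 100*w^3 + 104*sqrt(2)*w^3 - 184*w^2 + 806*sqrt(2)*w^2 - 1820*sqrt(2)*w + 744*w - 1680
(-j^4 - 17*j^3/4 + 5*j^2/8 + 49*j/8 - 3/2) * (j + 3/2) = -j^5 - 23*j^4/4 - 23*j^3/4 + 113*j^2/16 + 123*j/16 - 9/4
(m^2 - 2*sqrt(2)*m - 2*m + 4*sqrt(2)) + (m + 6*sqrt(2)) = m^2 - 2*sqrt(2)*m - m + 10*sqrt(2)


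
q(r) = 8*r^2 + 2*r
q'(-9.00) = -142.00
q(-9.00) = 630.00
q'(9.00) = 146.00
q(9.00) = 666.00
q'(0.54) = 10.64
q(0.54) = 3.41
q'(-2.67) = -40.72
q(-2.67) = 51.69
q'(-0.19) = -1.04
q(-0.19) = -0.09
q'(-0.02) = 1.68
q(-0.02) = -0.04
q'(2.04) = 34.64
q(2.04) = 37.37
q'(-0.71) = -9.36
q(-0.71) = 2.61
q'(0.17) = 4.72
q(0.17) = 0.57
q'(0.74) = 13.84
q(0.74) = 5.86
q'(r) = 16*r + 2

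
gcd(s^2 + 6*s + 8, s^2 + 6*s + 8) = s^2 + 6*s + 8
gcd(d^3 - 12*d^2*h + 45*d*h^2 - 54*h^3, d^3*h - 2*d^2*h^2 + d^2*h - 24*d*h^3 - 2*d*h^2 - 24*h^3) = d - 6*h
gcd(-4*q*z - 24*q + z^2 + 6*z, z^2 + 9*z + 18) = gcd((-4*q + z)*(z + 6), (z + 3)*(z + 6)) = z + 6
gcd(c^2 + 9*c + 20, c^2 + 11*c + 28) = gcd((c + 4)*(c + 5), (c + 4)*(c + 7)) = c + 4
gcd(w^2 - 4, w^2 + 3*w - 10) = w - 2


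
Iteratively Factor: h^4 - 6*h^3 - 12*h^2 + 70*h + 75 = (h - 5)*(h^3 - h^2 - 17*h - 15) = (h - 5)*(h + 3)*(h^2 - 4*h - 5) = (h - 5)*(h + 1)*(h + 3)*(h - 5)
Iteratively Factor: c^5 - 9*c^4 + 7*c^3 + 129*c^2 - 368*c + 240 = (c - 3)*(c^4 - 6*c^3 - 11*c^2 + 96*c - 80) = (c - 5)*(c - 3)*(c^3 - c^2 - 16*c + 16) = (c - 5)*(c - 3)*(c - 1)*(c^2 - 16) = (c - 5)*(c - 3)*(c - 1)*(c + 4)*(c - 4)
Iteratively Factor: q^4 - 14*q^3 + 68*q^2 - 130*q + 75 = (q - 5)*(q^3 - 9*q^2 + 23*q - 15) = (q - 5)*(q - 1)*(q^2 - 8*q + 15) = (q - 5)^2*(q - 1)*(q - 3)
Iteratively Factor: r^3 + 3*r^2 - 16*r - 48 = (r + 3)*(r^2 - 16) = (r - 4)*(r + 3)*(r + 4)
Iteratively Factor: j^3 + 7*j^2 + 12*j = (j)*(j^2 + 7*j + 12) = j*(j + 3)*(j + 4)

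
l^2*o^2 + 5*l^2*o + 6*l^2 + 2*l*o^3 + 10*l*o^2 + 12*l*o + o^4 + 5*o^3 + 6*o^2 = (l + o)^2*(o + 2)*(o + 3)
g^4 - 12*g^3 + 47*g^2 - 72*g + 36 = (g - 6)*(g - 3)*(g - 2)*(g - 1)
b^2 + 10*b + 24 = (b + 4)*(b + 6)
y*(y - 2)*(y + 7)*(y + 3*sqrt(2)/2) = y^4 + 3*sqrt(2)*y^3/2 + 5*y^3 - 14*y^2 + 15*sqrt(2)*y^2/2 - 21*sqrt(2)*y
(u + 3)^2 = u^2 + 6*u + 9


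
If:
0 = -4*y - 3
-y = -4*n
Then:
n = -3/16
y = -3/4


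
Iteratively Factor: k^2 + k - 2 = (k - 1)*(k + 2)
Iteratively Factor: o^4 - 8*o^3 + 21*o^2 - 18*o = (o - 3)*(o^3 - 5*o^2 + 6*o) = o*(o - 3)*(o^2 - 5*o + 6) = o*(o - 3)*(o - 2)*(o - 3)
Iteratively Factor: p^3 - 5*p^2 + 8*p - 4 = (p - 2)*(p^2 - 3*p + 2) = (p - 2)*(p - 1)*(p - 2)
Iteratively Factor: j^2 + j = (j + 1)*(j)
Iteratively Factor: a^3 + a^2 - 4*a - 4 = (a - 2)*(a^2 + 3*a + 2) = (a - 2)*(a + 1)*(a + 2)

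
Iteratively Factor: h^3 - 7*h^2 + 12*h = (h - 4)*(h^2 - 3*h) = (h - 4)*(h - 3)*(h)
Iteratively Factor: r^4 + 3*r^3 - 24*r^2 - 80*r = (r + 4)*(r^3 - r^2 - 20*r) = (r - 5)*(r + 4)*(r^2 + 4*r) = (r - 5)*(r + 4)^2*(r)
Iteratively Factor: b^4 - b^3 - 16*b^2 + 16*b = (b - 1)*(b^3 - 16*b) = b*(b - 1)*(b^2 - 16) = b*(b - 1)*(b + 4)*(b - 4)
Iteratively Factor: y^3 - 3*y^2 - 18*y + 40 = (y - 2)*(y^2 - y - 20) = (y - 5)*(y - 2)*(y + 4)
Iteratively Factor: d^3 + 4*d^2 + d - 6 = (d - 1)*(d^2 + 5*d + 6) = (d - 1)*(d + 3)*(d + 2)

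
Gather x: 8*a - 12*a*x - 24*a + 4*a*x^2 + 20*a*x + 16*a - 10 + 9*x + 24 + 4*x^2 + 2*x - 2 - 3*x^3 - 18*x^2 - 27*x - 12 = -3*x^3 + x^2*(4*a - 14) + x*(8*a - 16)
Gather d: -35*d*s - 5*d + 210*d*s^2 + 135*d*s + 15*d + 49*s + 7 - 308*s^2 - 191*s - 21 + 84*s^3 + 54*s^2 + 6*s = d*(210*s^2 + 100*s + 10) + 84*s^3 - 254*s^2 - 136*s - 14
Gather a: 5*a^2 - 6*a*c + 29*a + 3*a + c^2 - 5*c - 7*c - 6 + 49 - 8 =5*a^2 + a*(32 - 6*c) + c^2 - 12*c + 35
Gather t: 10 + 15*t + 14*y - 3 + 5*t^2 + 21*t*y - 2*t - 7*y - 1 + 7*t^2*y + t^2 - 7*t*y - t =t^2*(7*y + 6) + t*(14*y + 12) + 7*y + 6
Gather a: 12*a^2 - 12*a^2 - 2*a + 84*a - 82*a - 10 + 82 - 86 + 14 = 0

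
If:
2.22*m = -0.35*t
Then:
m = -0.157657657657658*t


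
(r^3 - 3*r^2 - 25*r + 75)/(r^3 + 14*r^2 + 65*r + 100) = (r^2 - 8*r + 15)/(r^2 + 9*r + 20)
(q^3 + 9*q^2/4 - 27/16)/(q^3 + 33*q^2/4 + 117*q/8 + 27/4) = (8*q^2 + 6*q - 9)/(2*(4*q^2 + 27*q + 18))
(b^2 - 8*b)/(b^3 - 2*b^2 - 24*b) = (8 - b)/(-b^2 + 2*b + 24)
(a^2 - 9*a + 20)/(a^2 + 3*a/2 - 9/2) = 2*(a^2 - 9*a + 20)/(2*a^2 + 3*a - 9)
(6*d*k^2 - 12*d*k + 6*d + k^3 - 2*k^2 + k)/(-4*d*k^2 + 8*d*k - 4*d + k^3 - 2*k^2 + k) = (-6*d - k)/(4*d - k)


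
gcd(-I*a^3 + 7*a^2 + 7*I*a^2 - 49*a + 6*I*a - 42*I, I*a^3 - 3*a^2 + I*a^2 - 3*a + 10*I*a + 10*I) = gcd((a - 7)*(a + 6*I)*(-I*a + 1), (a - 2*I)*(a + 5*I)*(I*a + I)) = 1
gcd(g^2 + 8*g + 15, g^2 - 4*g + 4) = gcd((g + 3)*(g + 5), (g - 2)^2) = 1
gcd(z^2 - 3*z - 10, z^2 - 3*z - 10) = z^2 - 3*z - 10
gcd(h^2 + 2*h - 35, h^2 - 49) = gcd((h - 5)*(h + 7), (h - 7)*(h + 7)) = h + 7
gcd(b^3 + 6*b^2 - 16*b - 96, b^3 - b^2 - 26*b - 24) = b + 4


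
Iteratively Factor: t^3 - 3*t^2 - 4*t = (t + 1)*(t^2 - 4*t) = t*(t + 1)*(t - 4)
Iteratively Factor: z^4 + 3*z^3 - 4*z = (z)*(z^3 + 3*z^2 - 4) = z*(z + 2)*(z^2 + z - 2) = z*(z - 1)*(z + 2)*(z + 2)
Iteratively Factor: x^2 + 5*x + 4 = (x + 4)*(x + 1)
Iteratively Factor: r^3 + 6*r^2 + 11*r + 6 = (r + 2)*(r^2 + 4*r + 3) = (r + 1)*(r + 2)*(r + 3)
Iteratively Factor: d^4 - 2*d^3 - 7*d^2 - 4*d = (d + 1)*(d^3 - 3*d^2 - 4*d) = (d + 1)^2*(d^2 - 4*d) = (d - 4)*(d + 1)^2*(d)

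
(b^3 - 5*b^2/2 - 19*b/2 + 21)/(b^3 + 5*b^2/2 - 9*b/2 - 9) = (2*b - 7)/(2*b + 3)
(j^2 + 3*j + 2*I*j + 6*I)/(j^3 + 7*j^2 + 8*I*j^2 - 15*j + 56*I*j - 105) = (j^2 + j*(3 + 2*I) + 6*I)/(j^3 + j^2*(7 + 8*I) + j*(-15 + 56*I) - 105)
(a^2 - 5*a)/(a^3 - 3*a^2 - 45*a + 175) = a/(a^2 + 2*a - 35)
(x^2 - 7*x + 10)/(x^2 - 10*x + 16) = (x - 5)/(x - 8)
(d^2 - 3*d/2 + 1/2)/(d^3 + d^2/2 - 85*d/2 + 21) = (d - 1)/(d^2 + d - 42)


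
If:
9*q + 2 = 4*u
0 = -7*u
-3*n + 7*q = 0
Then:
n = -14/27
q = -2/9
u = 0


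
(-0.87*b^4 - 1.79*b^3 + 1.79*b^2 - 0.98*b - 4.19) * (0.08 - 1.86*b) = 1.6182*b^5 + 3.2598*b^4 - 3.4726*b^3 + 1.966*b^2 + 7.715*b - 0.3352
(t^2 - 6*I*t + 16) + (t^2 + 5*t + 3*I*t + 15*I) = 2*t^2 + 5*t - 3*I*t + 16 + 15*I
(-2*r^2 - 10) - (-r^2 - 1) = -r^2 - 9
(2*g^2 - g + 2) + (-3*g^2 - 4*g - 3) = -g^2 - 5*g - 1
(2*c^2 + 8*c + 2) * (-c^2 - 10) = -2*c^4 - 8*c^3 - 22*c^2 - 80*c - 20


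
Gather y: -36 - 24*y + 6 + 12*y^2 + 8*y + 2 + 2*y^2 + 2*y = 14*y^2 - 14*y - 28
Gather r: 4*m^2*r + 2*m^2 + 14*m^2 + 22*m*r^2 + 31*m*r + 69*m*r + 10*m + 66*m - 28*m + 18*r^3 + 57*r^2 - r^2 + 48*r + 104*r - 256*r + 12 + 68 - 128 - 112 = 16*m^2 + 48*m + 18*r^3 + r^2*(22*m + 56) + r*(4*m^2 + 100*m - 104) - 160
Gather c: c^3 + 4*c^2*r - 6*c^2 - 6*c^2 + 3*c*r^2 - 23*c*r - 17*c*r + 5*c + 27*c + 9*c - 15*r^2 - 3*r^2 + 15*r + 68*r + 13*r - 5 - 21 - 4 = c^3 + c^2*(4*r - 12) + c*(3*r^2 - 40*r + 41) - 18*r^2 + 96*r - 30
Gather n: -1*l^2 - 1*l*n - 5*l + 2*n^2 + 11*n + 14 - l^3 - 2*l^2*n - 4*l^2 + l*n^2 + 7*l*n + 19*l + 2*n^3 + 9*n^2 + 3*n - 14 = -l^3 - 5*l^2 + 14*l + 2*n^3 + n^2*(l + 11) + n*(-2*l^2 + 6*l + 14)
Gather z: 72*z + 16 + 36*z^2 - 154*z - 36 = 36*z^2 - 82*z - 20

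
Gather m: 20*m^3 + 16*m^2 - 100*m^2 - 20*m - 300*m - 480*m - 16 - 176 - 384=20*m^3 - 84*m^2 - 800*m - 576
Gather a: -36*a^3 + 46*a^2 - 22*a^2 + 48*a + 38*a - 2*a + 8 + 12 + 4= -36*a^3 + 24*a^2 + 84*a + 24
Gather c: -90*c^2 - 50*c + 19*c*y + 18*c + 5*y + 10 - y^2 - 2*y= -90*c^2 + c*(19*y - 32) - y^2 + 3*y + 10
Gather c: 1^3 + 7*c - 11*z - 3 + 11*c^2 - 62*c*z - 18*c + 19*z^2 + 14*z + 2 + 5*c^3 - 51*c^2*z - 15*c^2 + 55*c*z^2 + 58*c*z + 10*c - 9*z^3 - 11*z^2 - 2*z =5*c^3 + c^2*(-51*z - 4) + c*(55*z^2 - 4*z - 1) - 9*z^3 + 8*z^2 + z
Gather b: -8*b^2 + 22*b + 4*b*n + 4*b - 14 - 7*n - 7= -8*b^2 + b*(4*n + 26) - 7*n - 21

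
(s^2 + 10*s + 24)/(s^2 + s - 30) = (s + 4)/(s - 5)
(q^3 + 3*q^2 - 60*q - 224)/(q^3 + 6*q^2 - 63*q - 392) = (q + 4)/(q + 7)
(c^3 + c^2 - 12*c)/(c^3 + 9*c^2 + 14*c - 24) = c*(c - 3)/(c^2 + 5*c - 6)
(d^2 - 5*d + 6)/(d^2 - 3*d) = (d - 2)/d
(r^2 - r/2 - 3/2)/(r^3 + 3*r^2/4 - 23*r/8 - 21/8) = 4*(2*r - 3)/(8*r^2 - 2*r - 21)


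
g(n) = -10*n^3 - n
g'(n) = -30*n^2 - 1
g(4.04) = -663.43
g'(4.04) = -490.65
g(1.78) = -58.18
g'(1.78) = -96.05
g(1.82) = -62.11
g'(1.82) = -100.37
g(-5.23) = 1435.79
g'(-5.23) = -821.59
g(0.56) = -2.32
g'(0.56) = -10.41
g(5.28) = -1477.26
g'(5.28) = -837.35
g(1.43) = -30.67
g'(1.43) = -62.35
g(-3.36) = 382.69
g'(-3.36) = -339.69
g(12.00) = -17292.00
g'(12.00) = -4321.00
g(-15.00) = 33765.00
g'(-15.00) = -6751.00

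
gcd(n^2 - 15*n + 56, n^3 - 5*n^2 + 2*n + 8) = 1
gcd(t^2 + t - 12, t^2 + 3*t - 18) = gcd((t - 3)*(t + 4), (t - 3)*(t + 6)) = t - 3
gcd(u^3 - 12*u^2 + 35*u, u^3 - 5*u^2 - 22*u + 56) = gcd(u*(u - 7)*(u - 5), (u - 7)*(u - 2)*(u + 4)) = u - 7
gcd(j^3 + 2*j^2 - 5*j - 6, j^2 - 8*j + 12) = j - 2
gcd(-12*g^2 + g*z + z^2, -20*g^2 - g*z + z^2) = 4*g + z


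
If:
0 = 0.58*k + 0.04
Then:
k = -0.07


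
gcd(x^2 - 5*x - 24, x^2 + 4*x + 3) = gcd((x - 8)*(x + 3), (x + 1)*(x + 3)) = x + 3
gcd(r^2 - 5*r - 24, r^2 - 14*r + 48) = r - 8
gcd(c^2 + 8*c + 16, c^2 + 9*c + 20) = c + 4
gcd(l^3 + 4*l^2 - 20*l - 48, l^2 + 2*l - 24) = l^2 + 2*l - 24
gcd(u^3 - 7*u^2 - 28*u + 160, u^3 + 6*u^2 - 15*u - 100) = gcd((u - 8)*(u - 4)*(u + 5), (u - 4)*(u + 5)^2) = u^2 + u - 20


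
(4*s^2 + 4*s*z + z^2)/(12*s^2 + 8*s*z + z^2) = (2*s + z)/(6*s + z)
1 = 1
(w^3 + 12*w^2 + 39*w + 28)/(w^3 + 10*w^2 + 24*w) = (w^2 + 8*w + 7)/(w*(w + 6))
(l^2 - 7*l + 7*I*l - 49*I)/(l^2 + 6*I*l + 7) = (l - 7)/(l - I)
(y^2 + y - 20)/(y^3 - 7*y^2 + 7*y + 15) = (y^2 + y - 20)/(y^3 - 7*y^2 + 7*y + 15)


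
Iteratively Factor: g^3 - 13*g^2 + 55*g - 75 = (g - 5)*(g^2 - 8*g + 15) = (g - 5)^2*(g - 3)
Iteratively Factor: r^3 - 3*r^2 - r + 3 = (r + 1)*(r^2 - 4*r + 3) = (r - 1)*(r + 1)*(r - 3)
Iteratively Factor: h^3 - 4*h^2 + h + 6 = (h + 1)*(h^2 - 5*h + 6) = (h - 2)*(h + 1)*(h - 3)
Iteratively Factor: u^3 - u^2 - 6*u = (u + 2)*(u^2 - 3*u) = u*(u + 2)*(u - 3)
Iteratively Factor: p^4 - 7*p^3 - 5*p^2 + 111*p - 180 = (p - 3)*(p^3 - 4*p^2 - 17*p + 60) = (p - 3)*(p + 4)*(p^2 - 8*p + 15) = (p - 3)^2*(p + 4)*(p - 5)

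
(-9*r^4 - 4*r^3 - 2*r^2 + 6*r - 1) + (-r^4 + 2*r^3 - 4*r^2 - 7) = -10*r^4 - 2*r^3 - 6*r^2 + 6*r - 8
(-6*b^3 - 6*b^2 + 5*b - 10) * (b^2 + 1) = -6*b^5 - 6*b^4 - b^3 - 16*b^2 + 5*b - 10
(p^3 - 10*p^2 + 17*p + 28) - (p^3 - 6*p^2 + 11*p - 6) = -4*p^2 + 6*p + 34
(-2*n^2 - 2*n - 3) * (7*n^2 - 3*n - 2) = -14*n^4 - 8*n^3 - 11*n^2 + 13*n + 6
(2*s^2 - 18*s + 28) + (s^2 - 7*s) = 3*s^2 - 25*s + 28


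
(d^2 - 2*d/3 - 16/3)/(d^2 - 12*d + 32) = (3*d^2 - 2*d - 16)/(3*(d^2 - 12*d + 32))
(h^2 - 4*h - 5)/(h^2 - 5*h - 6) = (h - 5)/(h - 6)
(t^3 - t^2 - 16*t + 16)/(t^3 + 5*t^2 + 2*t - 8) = (t - 4)/(t + 2)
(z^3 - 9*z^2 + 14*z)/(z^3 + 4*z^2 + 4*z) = (z^2 - 9*z + 14)/(z^2 + 4*z + 4)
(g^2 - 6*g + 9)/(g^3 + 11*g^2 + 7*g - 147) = (g - 3)/(g^2 + 14*g + 49)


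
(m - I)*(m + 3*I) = m^2 + 2*I*m + 3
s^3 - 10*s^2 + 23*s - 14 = (s - 7)*(s - 2)*(s - 1)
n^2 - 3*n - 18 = (n - 6)*(n + 3)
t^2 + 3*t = t*(t + 3)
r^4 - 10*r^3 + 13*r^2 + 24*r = r*(r - 8)*(r - 3)*(r + 1)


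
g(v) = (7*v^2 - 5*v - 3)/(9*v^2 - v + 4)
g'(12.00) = 0.00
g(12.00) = 0.73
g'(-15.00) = 0.00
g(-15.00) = 0.81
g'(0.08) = -0.88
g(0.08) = -0.84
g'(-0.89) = -0.63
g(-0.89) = 0.58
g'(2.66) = 0.13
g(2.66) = 0.51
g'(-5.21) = 0.01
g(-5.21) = 0.84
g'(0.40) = 1.07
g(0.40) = -0.77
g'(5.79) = 0.02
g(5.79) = 0.68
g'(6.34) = 0.02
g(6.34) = 0.69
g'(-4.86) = 0.01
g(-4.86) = 0.84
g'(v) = (1 - 18*v)*(7*v^2 - 5*v - 3)/(9*v^2 - v + 4)^2 + (14*v - 5)/(9*v^2 - v + 4)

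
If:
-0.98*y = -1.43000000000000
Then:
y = 1.46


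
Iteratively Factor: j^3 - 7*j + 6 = (j + 3)*(j^2 - 3*j + 2) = (j - 1)*(j + 3)*(j - 2)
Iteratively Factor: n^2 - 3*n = (n)*(n - 3)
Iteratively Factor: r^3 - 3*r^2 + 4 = (r + 1)*(r^2 - 4*r + 4) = (r - 2)*(r + 1)*(r - 2)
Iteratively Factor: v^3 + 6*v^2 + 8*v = (v)*(v^2 + 6*v + 8) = v*(v + 4)*(v + 2)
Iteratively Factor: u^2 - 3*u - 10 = (u - 5)*(u + 2)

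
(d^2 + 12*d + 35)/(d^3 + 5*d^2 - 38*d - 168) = (d + 5)/(d^2 - 2*d - 24)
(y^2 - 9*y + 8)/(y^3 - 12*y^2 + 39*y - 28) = (y - 8)/(y^2 - 11*y + 28)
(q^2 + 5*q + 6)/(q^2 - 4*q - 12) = (q + 3)/(q - 6)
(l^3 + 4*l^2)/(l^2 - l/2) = 2*l*(l + 4)/(2*l - 1)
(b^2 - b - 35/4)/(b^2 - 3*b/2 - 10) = (b - 7/2)/(b - 4)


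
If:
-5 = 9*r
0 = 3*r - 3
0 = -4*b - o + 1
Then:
No Solution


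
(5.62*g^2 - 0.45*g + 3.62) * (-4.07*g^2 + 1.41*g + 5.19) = -22.8734*g^4 + 9.7557*g^3 + 13.7999*g^2 + 2.7687*g + 18.7878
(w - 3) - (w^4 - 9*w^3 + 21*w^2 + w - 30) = -w^4 + 9*w^3 - 21*w^2 + 27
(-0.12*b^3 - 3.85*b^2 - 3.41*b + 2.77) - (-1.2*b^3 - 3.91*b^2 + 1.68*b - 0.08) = 1.08*b^3 + 0.0600000000000001*b^2 - 5.09*b + 2.85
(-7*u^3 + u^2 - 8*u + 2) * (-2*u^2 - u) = 14*u^5 + 5*u^4 + 15*u^3 + 4*u^2 - 2*u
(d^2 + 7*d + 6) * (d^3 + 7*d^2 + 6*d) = d^5 + 14*d^4 + 61*d^3 + 84*d^2 + 36*d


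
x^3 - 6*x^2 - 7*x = x*(x - 7)*(x + 1)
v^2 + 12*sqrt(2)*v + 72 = (v + 6*sqrt(2))^2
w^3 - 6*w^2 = w^2*(w - 6)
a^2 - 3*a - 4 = (a - 4)*(a + 1)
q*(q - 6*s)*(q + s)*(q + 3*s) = q^4 - 2*q^3*s - 21*q^2*s^2 - 18*q*s^3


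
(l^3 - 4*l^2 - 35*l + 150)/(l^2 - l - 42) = (l^2 - 10*l + 25)/(l - 7)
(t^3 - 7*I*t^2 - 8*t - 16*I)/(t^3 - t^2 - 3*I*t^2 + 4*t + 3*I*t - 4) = (t - 4*I)/(t - 1)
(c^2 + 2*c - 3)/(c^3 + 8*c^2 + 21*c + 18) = (c - 1)/(c^2 + 5*c + 6)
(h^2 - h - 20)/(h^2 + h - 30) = (h + 4)/(h + 6)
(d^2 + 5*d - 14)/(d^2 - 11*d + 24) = (d^2 + 5*d - 14)/(d^2 - 11*d + 24)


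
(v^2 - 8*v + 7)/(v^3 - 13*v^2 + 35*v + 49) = (v - 1)/(v^2 - 6*v - 7)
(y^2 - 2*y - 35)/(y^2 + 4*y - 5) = (y - 7)/(y - 1)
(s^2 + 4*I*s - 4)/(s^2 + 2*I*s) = (s + 2*I)/s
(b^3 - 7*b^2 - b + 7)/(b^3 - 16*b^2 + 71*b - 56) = (b + 1)/(b - 8)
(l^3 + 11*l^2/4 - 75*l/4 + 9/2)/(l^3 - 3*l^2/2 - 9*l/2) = (4*l^2 + 23*l - 6)/(2*l*(2*l + 3))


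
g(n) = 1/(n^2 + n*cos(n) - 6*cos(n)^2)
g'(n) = (n*sin(n) - 2*n - 12*sin(n)*cos(n) - cos(n))/(n^2 + n*cos(n) - 6*cos(n)^2)^2 = (n*sin(n) - 2*n - 6*sin(2*n) - cos(n))/(n^2 + n*cos(n) - 6*cos(n)^2)^2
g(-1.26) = 1.56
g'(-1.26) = 16.81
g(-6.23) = 0.04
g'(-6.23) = 0.01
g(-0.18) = -0.17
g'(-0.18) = 0.04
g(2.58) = 5.74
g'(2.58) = 81.34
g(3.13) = 1.50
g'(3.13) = -11.40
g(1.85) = 0.41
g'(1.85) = 0.25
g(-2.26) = 0.24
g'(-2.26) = 0.06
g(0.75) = -0.48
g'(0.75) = -1.75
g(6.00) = 0.03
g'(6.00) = -0.00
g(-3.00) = 0.16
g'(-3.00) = 0.15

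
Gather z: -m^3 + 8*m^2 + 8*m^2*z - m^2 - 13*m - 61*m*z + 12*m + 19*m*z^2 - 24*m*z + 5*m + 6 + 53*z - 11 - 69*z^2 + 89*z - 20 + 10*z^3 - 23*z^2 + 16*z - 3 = -m^3 + 7*m^2 + 4*m + 10*z^3 + z^2*(19*m - 92) + z*(8*m^2 - 85*m + 158) - 28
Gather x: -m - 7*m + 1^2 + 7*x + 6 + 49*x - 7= -8*m + 56*x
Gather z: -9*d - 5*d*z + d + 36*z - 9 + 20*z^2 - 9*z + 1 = -8*d + 20*z^2 + z*(27 - 5*d) - 8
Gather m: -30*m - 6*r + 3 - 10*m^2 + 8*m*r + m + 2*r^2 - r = -10*m^2 + m*(8*r - 29) + 2*r^2 - 7*r + 3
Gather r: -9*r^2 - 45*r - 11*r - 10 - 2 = -9*r^2 - 56*r - 12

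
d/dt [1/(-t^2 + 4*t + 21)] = 2*(t - 2)/(-t^2 + 4*t + 21)^2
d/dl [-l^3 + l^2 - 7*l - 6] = -3*l^2 + 2*l - 7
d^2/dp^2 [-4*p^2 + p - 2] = -8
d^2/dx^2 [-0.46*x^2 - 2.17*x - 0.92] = -0.920000000000000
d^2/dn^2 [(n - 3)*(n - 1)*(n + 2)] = 6*n - 4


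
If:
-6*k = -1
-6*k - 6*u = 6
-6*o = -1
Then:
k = 1/6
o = 1/6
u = -7/6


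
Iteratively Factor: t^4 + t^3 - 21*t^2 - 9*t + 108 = (t + 4)*(t^3 - 3*t^2 - 9*t + 27) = (t - 3)*(t + 4)*(t^2 - 9) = (t - 3)^2*(t + 4)*(t + 3)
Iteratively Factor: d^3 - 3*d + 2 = (d + 2)*(d^2 - 2*d + 1) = (d - 1)*(d + 2)*(d - 1)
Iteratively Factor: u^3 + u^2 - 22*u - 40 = (u + 4)*(u^2 - 3*u - 10) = (u + 2)*(u + 4)*(u - 5)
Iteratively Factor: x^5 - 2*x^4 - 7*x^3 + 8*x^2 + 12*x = (x)*(x^4 - 2*x^3 - 7*x^2 + 8*x + 12) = x*(x - 3)*(x^3 + x^2 - 4*x - 4) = x*(x - 3)*(x + 2)*(x^2 - x - 2) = x*(x - 3)*(x - 2)*(x + 2)*(x + 1)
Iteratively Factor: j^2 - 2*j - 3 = (j - 3)*(j + 1)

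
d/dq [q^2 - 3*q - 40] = 2*q - 3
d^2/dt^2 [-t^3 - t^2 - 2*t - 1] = -6*t - 2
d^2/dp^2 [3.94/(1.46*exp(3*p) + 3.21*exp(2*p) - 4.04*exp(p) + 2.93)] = ((-51.7716*exp(2*p) - 50.5896*exp(p) + 15.9176)*(1.46*exp(3*p) + 3.21*exp(2*p) - 4.04*exp(p) + 2.93) + 3.94*(4.38*exp(2*p) + 6.42*exp(p) - 4.04)*(8.76*exp(2*p) + 12.84*exp(p) - 8.08)*exp(p))*exp(p)/(1.46*exp(3*p) + 3.21*exp(2*p) - 4.04*exp(p) + 2.93)^3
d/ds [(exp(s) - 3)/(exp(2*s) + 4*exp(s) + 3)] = (-2*(exp(s) - 3)*(exp(s) + 2) + exp(2*s) + 4*exp(s) + 3)*exp(s)/(exp(2*s) + 4*exp(s) + 3)^2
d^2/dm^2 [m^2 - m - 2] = 2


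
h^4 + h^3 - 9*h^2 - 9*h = h*(h - 3)*(h + 1)*(h + 3)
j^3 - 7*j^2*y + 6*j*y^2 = j*(j - 6*y)*(j - y)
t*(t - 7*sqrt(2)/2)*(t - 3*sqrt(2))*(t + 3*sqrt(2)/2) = t^4 - 5*sqrt(2)*t^3 + 3*t^2/2 + 63*sqrt(2)*t/2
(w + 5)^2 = w^2 + 10*w + 25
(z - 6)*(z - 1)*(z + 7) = z^3 - 43*z + 42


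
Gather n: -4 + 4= 0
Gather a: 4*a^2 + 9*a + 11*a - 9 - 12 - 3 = 4*a^2 + 20*a - 24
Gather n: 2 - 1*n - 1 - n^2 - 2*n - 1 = -n^2 - 3*n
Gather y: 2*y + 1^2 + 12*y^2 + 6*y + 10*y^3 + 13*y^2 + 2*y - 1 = 10*y^3 + 25*y^2 + 10*y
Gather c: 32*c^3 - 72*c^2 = 32*c^3 - 72*c^2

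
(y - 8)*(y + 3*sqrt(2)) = y^2 - 8*y + 3*sqrt(2)*y - 24*sqrt(2)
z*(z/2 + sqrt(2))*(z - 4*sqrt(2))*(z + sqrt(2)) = z^4/2 - sqrt(2)*z^3/2 - 10*z^2 - 8*sqrt(2)*z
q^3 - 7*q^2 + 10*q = q*(q - 5)*(q - 2)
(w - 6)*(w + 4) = w^2 - 2*w - 24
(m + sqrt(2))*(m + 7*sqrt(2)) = m^2 + 8*sqrt(2)*m + 14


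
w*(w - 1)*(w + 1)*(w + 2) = w^4 + 2*w^3 - w^2 - 2*w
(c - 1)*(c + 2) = c^2 + c - 2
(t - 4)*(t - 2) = t^2 - 6*t + 8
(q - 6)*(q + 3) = q^2 - 3*q - 18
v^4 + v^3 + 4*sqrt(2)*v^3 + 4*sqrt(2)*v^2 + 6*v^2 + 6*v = v*(v + 3*sqrt(2))*(sqrt(2)*v/2 + 1)*(sqrt(2)*v + sqrt(2))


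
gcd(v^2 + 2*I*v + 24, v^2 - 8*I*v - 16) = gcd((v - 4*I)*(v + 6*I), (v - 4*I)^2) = v - 4*I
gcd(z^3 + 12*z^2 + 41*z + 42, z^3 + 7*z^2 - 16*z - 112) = z + 7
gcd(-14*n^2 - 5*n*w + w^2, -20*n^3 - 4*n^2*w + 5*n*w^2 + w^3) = 2*n + w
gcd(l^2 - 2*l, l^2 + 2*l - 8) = l - 2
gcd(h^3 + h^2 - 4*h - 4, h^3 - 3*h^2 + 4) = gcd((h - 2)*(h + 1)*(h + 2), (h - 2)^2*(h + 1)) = h^2 - h - 2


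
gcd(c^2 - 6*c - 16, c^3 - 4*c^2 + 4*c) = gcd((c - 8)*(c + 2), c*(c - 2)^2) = 1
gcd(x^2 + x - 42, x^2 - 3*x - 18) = x - 6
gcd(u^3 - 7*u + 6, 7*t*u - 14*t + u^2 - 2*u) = u - 2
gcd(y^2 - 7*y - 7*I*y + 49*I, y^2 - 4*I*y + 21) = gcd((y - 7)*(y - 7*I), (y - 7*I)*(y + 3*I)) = y - 7*I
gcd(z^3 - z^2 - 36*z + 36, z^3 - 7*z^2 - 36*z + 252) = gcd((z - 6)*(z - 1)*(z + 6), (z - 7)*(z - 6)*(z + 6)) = z^2 - 36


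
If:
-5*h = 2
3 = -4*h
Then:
No Solution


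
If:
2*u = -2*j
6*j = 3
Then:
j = 1/2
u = -1/2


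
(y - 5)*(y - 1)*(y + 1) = y^3 - 5*y^2 - y + 5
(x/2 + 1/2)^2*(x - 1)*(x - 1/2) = x^4/4 + x^3/8 - 3*x^2/8 - x/8 + 1/8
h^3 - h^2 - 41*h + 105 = (h - 5)*(h - 3)*(h + 7)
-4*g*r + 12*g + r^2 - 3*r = (-4*g + r)*(r - 3)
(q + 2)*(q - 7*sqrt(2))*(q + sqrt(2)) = q^3 - 6*sqrt(2)*q^2 + 2*q^2 - 12*sqrt(2)*q - 14*q - 28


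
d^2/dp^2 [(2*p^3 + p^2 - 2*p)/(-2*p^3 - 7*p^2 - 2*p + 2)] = 4*(12*p^6 + 24*p^5 + 24*p^4 + 20*p^3 + 15*p^2 + 30*p + 2)/(8*p^9 + 84*p^8 + 318*p^7 + 487*p^6 + 150*p^5 - 258*p^4 - 136*p^3 + 60*p^2 + 24*p - 8)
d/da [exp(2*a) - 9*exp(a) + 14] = (2*exp(a) - 9)*exp(a)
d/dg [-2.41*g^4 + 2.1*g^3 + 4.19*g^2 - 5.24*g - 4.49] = -9.64*g^3 + 6.3*g^2 + 8.38*g - 5.24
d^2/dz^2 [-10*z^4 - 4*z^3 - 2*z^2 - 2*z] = -120*z^2 - 24*z - 4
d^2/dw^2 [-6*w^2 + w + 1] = -12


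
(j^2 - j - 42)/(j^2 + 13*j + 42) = (j - 7)/(j + 7)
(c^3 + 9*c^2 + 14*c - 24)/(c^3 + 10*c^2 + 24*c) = (c - 1)/c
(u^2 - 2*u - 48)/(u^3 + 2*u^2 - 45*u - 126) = (u - 8)/(u^2 - 4*u - 21)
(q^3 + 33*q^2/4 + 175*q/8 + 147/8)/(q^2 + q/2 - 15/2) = (8*q^2 + 42*q + 49)/(4*(2*q - 5))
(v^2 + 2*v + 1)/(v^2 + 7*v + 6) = (v + 1)/(v + 6)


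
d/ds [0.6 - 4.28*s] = -4.28000000000000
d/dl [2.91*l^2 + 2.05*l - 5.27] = 5.82*l + 2.05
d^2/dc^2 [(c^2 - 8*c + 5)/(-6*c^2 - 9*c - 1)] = 4*(171*c^3 - 261*c^2 - 477*c - 224)/(216*c^6 + 972*c^5 + 1566*c^4 + 1053*c^3 + 261*c^2 + 27*c + 1)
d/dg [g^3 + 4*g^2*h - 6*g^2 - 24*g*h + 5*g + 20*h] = 3*g^2 + 8*g*h - 12*g - 24*h + 5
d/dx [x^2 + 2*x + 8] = 2*x + 2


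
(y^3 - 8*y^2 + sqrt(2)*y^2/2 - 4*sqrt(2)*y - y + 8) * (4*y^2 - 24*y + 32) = 4*y^5 - 56*y^4 + 2*sqrt(2)*y^4 - 28*sqrt(2)*y^3 + 220*y^3 - 200*y^2 + 112*sqrt(2)*y^2 - 224*y - 128*sqrt(2)*y + 256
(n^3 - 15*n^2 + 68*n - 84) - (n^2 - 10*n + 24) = n^3 - 16*n^2 + 78*n - 108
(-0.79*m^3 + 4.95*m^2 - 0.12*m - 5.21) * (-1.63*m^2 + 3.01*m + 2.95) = 1.2877*m^5 - 10.4464*m^4 + 12.7646*m^3 + 22.7336*m^2 - 16.0361*m - 15.3695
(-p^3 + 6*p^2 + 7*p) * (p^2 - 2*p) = -p^5 + 8*p^4 - 5*p^3 - 14*p^2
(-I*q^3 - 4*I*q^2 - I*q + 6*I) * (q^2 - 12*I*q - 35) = -I*q^5 - 12*q^4 - 4*I*q^4 - 48*q^3 + 34*I*q^3 - 12*q^2 + 146*I*q^2 + 72*q + 35*I*q - 210*I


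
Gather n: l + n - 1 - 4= l + n - 5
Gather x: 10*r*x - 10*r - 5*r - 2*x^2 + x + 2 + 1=-15*r - 2*x^2 + x*(10*r + 1) + 3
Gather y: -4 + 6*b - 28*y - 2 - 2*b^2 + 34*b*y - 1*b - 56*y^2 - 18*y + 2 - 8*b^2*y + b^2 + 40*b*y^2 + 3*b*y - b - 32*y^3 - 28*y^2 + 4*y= -b^2 + 4*b - 32*y^3 + y^2*(40*b - 84) + y*(-8*b^2 + 37*b - 42) - 4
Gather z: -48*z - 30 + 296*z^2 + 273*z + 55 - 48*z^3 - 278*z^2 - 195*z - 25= -48*z^3 + 18*z^2 + 30*z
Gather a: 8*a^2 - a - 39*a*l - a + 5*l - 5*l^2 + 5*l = 8*a^2 + a*(-39*l - 2) - 5*l^2 + 10*l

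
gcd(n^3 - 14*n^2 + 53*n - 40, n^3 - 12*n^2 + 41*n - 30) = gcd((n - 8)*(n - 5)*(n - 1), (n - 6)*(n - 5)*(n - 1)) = n^2 - 6*n + 5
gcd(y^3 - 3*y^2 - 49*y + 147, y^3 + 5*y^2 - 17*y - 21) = y^2 + 4*y - 21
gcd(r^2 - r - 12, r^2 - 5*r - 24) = r + 3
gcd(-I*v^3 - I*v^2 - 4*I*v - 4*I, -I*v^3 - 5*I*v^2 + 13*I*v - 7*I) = 1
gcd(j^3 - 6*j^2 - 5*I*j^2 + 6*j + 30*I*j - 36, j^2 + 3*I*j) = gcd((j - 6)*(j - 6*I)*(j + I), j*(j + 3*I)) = 1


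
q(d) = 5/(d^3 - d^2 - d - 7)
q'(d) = 5*(-3*d^2 + 2*d + 1)/(d^3 - d^2 - d - 7)^2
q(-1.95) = -0.31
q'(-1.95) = -0.27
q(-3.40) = -0.09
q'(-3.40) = -0.07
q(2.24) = -1.66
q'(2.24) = -5.25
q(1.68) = -0.74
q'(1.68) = -0.45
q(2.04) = -1.06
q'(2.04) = -1.67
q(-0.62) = -0.71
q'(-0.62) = -0.14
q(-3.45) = -0.09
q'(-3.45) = -0.07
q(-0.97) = -0.63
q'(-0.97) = -0.30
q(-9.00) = -0.00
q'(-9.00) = 0.00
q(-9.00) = -0.00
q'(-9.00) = 0.00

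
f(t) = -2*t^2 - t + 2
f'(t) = -4*t - 1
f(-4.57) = -35.20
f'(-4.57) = 17.28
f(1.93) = -7.38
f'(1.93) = -8.72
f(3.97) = -33.49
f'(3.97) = -16.88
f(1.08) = -1.41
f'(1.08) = -5.32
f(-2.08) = -4.57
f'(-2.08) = 7.32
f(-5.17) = -46.29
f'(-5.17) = 19.68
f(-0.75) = 1.62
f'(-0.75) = 2.00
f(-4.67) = -36.95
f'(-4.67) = 17.68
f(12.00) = -298.00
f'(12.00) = -49.00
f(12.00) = -298.00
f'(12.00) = -49.00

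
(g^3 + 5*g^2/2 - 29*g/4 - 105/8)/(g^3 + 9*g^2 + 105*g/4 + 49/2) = (4*g^2 - 4*g - 15)/(2*(2*g^2 + 11*g + 14))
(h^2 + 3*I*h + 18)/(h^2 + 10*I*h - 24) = (h - 3*I)/(h + 4*I)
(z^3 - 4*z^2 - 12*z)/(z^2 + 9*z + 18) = z*(z^2 - 4*z - 12)/(z^2 + 9*z + 18)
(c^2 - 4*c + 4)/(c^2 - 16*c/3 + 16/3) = 3*(c^2 - 4*c + 4)/(3*c^2 - 16*c + 16)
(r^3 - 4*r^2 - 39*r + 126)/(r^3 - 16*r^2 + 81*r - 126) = (r + 6)/(r - 6)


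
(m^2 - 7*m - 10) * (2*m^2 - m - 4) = 2*m^4 - 15*m^3 - 17*m^2 + 38*m + 40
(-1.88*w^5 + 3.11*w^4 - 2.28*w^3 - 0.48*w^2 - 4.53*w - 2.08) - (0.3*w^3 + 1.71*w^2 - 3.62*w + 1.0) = -1.88*w^5 + 3.11*w^4 - 2.58*w^3 - 2.19*w^2 - 0.91*w - 3.08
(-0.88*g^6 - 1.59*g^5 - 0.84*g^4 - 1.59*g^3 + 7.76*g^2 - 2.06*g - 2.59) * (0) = 0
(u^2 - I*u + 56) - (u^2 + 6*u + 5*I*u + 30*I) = -6*u - 6*I*u + 56 - 30*I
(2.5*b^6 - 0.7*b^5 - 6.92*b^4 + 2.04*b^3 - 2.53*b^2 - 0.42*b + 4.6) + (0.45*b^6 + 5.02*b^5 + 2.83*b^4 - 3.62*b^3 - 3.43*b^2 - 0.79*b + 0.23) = 2.95*b^6 + 4.32*b^5 - 4.09*b^4 - 1.58*b^3 - 5.96*b^2 - 1.21*b + 4.83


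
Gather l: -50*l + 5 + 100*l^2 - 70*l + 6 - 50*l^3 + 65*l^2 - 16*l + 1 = -50*l^3 + 165*l^2 - 136*l + 12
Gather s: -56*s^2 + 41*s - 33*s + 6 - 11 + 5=-56*s^2 + 8*s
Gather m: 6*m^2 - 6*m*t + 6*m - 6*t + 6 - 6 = 6*m^2 + m*(6 - 6*t) - 6*t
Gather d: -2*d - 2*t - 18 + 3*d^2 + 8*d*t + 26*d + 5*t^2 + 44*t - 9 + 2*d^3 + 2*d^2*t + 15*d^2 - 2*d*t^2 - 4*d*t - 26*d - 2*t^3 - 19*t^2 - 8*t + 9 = 2*d^3 + d^2*(2*t + 18) + d*(-2*t^2 + 4*t - 2) - 2*t^3 - 14*t^2 + 34*t - 18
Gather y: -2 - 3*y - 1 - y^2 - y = -y^2 - 4*y - 3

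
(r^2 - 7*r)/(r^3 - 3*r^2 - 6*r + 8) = r*(r - 7)/(r^3 - 3*r^2 - 6*r + 8)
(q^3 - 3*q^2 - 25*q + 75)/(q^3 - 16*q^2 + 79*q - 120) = (q + 5)/(q - 8)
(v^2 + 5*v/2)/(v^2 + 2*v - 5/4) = 2*v/(2*v - 1)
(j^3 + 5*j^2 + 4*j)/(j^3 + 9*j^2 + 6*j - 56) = j*(j + 1)/(j^2 + 5*j - 14)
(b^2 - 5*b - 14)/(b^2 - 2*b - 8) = (b - 7)/(b - 4)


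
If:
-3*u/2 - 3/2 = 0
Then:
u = -1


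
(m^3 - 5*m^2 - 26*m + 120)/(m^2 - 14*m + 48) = (m^2 + m - 20)/(m - 8)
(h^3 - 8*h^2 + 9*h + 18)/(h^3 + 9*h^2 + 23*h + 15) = (h^2 - 9*h + 18)/(h^2 + 8*h + 15)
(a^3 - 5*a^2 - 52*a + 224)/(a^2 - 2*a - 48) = (a^2 + 3*a - 28)/(a + 6)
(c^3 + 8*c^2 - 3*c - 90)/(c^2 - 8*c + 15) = (c^2 + 11*c + 30)/(c - 5)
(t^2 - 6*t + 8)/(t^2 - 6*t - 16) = (-t^2 + 6*t - 8)/(-t^2 + 6*t + 16)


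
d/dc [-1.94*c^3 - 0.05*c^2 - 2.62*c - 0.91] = -5.82*c^2 - 0.1*c - 2.62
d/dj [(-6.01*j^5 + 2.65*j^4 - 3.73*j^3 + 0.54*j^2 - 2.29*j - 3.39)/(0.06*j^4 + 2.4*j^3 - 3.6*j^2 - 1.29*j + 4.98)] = (-0.3606*j^8 - 28.848*j^7 + 71.4918*j^6 + 11.8668*j^5 - 147.3603*j^4 + 74.217*j^3 - 40.2588*j^2 - 19.0296*j - 15.7773)/(0.0036*j^8 + 0.288*j^7 + 5.328*j^6 - 17.4348*j^5 + 7.3656*j^4 + 33.192*j^3 - 34.1919*j^2 - 12.8484*j + 24.8004)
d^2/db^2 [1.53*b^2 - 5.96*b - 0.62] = 3.06000000000000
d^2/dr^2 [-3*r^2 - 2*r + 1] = -6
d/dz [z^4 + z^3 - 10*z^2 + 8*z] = 4*z^3 + 3*z^2 - 20*z + 8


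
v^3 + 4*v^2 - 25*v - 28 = (v - 4)*(v + 1)*(v + 7)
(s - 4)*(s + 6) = s^2 + 2*s - 24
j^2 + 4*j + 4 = (j + 2)^2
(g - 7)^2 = g^2 - 14*g + 49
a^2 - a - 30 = (a - 6)*(a + 5)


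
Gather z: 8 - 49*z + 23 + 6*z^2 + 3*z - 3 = 6*z^2 - 46*z + 28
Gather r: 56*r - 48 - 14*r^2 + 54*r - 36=-14*r^2 + 110*r - 84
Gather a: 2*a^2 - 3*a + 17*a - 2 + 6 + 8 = 2*a^2 + 14*a + 12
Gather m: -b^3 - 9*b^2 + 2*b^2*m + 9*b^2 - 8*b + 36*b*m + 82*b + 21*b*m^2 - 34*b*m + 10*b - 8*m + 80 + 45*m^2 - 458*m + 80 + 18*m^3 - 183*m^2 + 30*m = -b^3 + 84*b + 18*m^3 + m^2*(21*b - 138) + m*(2*b^2 + 2*b - 436) + 160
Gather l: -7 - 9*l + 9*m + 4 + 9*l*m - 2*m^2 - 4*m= l*(9*m - 9) - 2*m^2 + 5*m - 3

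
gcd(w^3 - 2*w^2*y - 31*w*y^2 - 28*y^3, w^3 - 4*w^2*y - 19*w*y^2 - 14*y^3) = -w^2 + 6*w*y + 7*y^2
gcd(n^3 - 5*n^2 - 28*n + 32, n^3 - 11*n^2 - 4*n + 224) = n^2 - 4*n - 32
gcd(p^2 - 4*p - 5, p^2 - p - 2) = p + 1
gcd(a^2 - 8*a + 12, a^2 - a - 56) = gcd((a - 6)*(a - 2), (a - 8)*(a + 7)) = 1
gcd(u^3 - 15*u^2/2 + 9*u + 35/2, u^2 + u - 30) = u - 5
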